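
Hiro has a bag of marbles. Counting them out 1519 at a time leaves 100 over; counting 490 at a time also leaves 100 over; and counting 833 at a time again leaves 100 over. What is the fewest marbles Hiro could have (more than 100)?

258330

N − 100 must be a common multiple of 1519, 490, and 833.
1519 = 7^2 × 31
490 = 2 × 5 × 7^2
833 = 7^2 × 17
LCM(1519, 490, 833) = 2 × 5 × 7^2 × 17 × 31 = 258230.
Smallest N > 100 is LCM + 100 = 258230 + 100 = 258330.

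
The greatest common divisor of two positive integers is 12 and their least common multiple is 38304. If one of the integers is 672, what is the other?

684

For two integers, gcd × lcm = product, so the other is (12 × 38304) / 672 = 459648 / 672 = 684.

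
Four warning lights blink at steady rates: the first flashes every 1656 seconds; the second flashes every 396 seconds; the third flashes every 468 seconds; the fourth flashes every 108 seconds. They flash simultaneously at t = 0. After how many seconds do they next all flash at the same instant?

710424 seconds

The first simultaneous occurrence is after LCM of the individual periods.
1656 = 2^3 × 3^2 × 23
396 = 2^2 × 3^2 × 11
468 = 2^2 × 3^2 × 13
108 = 2^2 × 3^3
LCM(1656, 396, 468, 108) = 2^3 × 3^3 × 11 × 13 × 23 = 710424.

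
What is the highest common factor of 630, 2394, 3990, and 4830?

42

630 = 2 × 3^2 × 5 × 7
2394 = 2 × 3^2 × 7 × 19
3990 = 2 × 3 × 5 × 7 × 19
4830 = 2 × 3 × 5 × 7 × 23
gcd(630, 2394, 3990, 4830) = 2 × 3 × 7 = 42.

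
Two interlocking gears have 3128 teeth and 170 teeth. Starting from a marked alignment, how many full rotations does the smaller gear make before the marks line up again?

All finish a whole number of cycles simultaneously at t = LCM of the periods.
3128 = 2^3 × 17 × 23
170 = 2 × 5 × 17
LCM(3128, 170) = 2^3 × 5 × 17 × 23 = 15640.
Rotations for period 170: 15640 / 170 = 92.

92 rotations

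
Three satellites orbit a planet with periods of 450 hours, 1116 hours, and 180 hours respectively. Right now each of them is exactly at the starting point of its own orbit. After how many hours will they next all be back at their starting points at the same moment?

The first simultaneous occurrence is after LCM of the individual periods.
450 = 2 × 3^2 × 5^2
1116 = 2^2 × 3^2 × 31
180 = 2^2 × 3^2 × 5
LCM(450, 1116, 180) = 2^2 × 3^2 × 5^2 × 31 = 27900.

27900 hours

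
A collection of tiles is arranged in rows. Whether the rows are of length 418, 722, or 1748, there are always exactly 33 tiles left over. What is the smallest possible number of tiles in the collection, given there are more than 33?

N − 33 must be a common multiple of 418, 722, and 1748.
418 = 2 × 11 × 19
722 = 2 × 19^2
1748 = 2^2 × 19 × 23
LCM(418, 722, 1748) = 2^2 × 11 × 19^2 × 23 = 365332.
Smallest N > 33 is LCM + 33 = 365332 + 33 = 365365.

365365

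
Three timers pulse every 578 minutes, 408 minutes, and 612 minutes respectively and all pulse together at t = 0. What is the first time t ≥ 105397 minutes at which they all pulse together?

Joint pulses occur at multiples of LCM(578, 408, 612).
578 = 2 × 17^2
408 = 2^3 × 3 × 17
612 = 2^2 × 3^2 × 17
LCM(578, 408, 612) = 2^3 × 3^2 × 17^2 = 20808.
Smallest multiple of 20808 that is ≥ 105397: ⌈105397/20808⌉ × 20808 = 6 × 20808 = 124848.

124848 minutes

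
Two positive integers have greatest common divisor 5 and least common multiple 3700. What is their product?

For any two positive integers, gcd × lcm = product = 5 × 3700 = 18500.

18500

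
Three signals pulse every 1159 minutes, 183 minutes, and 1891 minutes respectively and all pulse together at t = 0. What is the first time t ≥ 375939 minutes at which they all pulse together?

Joint pulses occur at multiples of LCM(1159, 183, 1891).
1159 = 19 × 61
183 = 3 × 61
1891 = 31 × 61
LCM(1159, 183, 1891) = 3 × 19 × 31 × 61 = 107787.
Smallest multiple of 107787 that is ≥ 375939: ⌈375939/107787⌉ × 107787 = 4 × 107787 = 431148.

431148 minutes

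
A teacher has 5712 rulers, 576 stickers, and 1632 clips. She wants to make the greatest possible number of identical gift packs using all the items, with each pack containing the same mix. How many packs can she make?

The pack count must divide each quantity, so the greatest is gcd(5712, 576, 1632).
5712 = 2^4 × 3 × 7 × 17
576 = 2^6 × 3^2
1632 = 2^5 × 3 × 17
gcd(5712, 576, 1632) = 2^4 × 3 = 48.

48 packs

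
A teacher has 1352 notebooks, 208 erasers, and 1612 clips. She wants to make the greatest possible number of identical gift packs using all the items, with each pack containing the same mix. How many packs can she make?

52 packs

The pack count must divide each quantity, so the greatest is gcd(1352, 208, 1612).
1352 = 2^3 × 13^2
208 = 2^4 × 13
1612 = 2^2 × 13 × 31
gcd(1352, 208, 1612) = 2^2 × 13 = 52.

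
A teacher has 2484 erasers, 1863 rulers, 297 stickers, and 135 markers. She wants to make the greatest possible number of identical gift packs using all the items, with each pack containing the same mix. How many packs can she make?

27 packs

The pack count must divide each quantity, so the greatest is gcd(2484, 1863, 297, 135).
2484 = 2^2 × 3^3 × 23
1863 = 3^4 × 23
297 = 3^3 × 11
135 = 3^3 × 5
gcd(2484, 1863, 297, 135) = 3^3 = 27.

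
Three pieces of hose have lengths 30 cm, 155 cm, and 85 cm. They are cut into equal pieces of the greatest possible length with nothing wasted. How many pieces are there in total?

Piece length = gcd(30, 155, 85).
30 = 2 × 3 × 5
155 = 5 × 31
85 = 5 × 17
gcd(30, 155, 85) = 5.
Total pieces = 30/5 + 155/5 + 85/5 = 6 + 31 + 17 = 54.

54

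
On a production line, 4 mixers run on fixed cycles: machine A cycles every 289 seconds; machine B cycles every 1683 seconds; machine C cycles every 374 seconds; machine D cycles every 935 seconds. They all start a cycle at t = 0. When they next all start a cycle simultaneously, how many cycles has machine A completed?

990 cycles

All finish a whole number of cycles simultaneously at t = LCM of the periods.
289 = 17^2
1683 = 3^2 × 11 × 17
374 = 2 × 11 × 17
935 = 5 × 11 × 17
LCM(289, 1683, 374, 935) = 2 × 3^2 × 5 × 11 × 17^2 = 286110.
Cycles for period 289: 286110 / 289 = 990.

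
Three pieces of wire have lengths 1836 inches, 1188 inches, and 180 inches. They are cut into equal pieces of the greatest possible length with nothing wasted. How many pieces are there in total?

Piece length = gcd(1836, 1188, 180).
1836 = 2^2 × 3^3 × 17
1188 = 2^2 × 3^3 × 11
180 = 2^2 × 3^2 × 5
gcd(1836, 1188, 180) = 2^2 × 3^2 = 36.
Total pieces = 1836/36 + 1188/36 + 180/36 = 51 + 33 + 5 = 89.

89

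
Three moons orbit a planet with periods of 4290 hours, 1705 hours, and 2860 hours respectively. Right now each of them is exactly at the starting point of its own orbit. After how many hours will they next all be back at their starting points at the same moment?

265980 hours

The first simultaneous occurrence is after LCM of the individual periods.
4290 = 2 × 3 × 5 × 11 × 13
1705 = 5 × 11 × 31
2860 = 2^2 × 5 × 11 × 13
LCM(4290, 1705, 2860) = 2^2 × 3 × 5 × 11 × 13 × 31 = 265980.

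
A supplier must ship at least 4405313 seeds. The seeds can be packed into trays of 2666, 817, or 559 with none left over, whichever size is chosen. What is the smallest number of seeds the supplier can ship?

The number of seeds must be a common multiple of 2666, 817, and 559, so a multiple of their LCM.
2666 = 2 × 31 × 43
817 = 19 × 43
559 = 13 × 43
LCM(2666, 817, 559) = 2 × 13 × 19 × 31 × 43 = 658502.
Smallest multiple of 658502 that is ≥ 4405313: ⌈4405313/658502⌉ × 658502 = 7 × 658502 = 4609514.

4609514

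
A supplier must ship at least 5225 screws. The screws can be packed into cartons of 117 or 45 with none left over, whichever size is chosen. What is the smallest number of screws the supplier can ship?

5265

The number of screws must be a common multiple of 117 and 45, so a multiple of their LCM.
117 = 3^2 × 13
45 = 3^2 × 5
LCM(117, 45) = 3^2 × 5 × 13 = 585.
Smallest multiple of 585 that is ≥ 5225: ⌈5225/585⌉ × 585 = 9 × 585 = 5265.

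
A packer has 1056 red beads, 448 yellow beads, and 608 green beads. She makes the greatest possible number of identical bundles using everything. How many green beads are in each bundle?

Number of bundles = gcd(1056, 448, 608).
1056 = 2^5 × 3 × 11
448 = 2^6 × 7
608 = 2^5 × 19
gcd(1056, 448, 608) = 2^5 = 32.
green beads per bundle = 608 / 32 = 19.

19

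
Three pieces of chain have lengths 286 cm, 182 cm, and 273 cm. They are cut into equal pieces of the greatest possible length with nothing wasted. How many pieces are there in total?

Piece length = gcd(286, 182, 273).
286 = 2 × 11 × 13
182 = 2 × 7 × 13
273 = 3 × 7 × 13
gcd(286, 182, 273) = 13.
Total pieces = 286/13 + 182/13 + 273/13 = 22 + 14 + 21 = 57.

57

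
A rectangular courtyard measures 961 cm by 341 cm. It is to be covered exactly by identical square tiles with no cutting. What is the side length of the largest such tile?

31 cm

The tile side must divide both 961 and 341, so the largest is their gcd.
961 = 31^2
341 = 11 × 31
gcd(961, 341) = 31.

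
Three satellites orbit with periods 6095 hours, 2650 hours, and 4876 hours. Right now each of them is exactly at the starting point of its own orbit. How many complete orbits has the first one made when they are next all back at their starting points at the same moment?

20 orbits

All finish a whole number of cycles simultaneously at t = LCM of the periods.
6095 = 5 × 23 × 53
2650 = 2 × 5^2 × 53
4876 = 2^2 × 23 × 53
LCM(6095, 2650, 4876) = 2^2 × 5^2 × 23 × 53 = 121900.
Orbits for period 6095: 121900 / 6095 = 20.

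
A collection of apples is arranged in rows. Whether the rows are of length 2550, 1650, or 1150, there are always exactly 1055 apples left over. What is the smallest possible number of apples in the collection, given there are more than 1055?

646205

N − 1055 must be a common multiple of 2550, 1650, and 1150.
2550 = 2 × 3 × 5^2 × 17
1650 = 2 × 3 × 5^2 × 11
1150 = 2 × 5^2 × 23
LCM(2550, 1650, 1150) = 2 × 3 × 5^2 × 11 × 17 × 23 = 645150.
Smallest N > 1055 is LCM + 1055 = 645150 + 1055 = 646205.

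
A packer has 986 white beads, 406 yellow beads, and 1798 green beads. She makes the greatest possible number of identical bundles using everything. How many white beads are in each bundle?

Number of bundles = gcd(986, 406, 1798).
986 = 2 × 17 × 29
406 = 2 × 7 × 29
1798 = 2 × 29 × 31
gcd(986, 406, 1798) = 2 × 29 = 58.
white beads per bundle = 986 / 58 = 17.

17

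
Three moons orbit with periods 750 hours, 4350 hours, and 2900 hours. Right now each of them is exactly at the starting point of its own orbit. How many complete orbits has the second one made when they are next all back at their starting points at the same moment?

All finish a whole number of cycles simultaneously at t = LCM of the periods.
750 = 2 × 3 × 5^3
4350 = 2 × 3 × 5^2 × 29
2900 = 2^2 × 5^2 × 29
LCM(750, 4350, 2900) = 2^2 × 3 × 5^3 × 29 = 43500.
Orbits for period 4350: 43500 / 4350 = 10.

10 orbits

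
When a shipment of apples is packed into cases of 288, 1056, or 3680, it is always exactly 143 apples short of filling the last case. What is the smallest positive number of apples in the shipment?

Being 143 short of a full case of size k means N ≡ −143 (mod k), i.e. N + 143 is a multiple of each size.
288 = 2^5 × 3^2
1056 = 2^5 × 3 × 11
3680 = 2^5 × 5 × 23
LCM(288, 1056, 3680) = 2^5 × 3^2 × 5 × 11 × 23 = 364320.
Smallest positive N is 364320 − 143 = 364177.

364177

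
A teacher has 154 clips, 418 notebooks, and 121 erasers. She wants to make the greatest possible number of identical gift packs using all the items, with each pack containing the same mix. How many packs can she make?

11 packs

The pack count must divide each quantity, so the greatest is gcd(154, 418, 121).
154 = 2 × 7 × 11
418 = 2 × 11 × 19
121 = 11^2
gcd(154, 418, 121) = 11.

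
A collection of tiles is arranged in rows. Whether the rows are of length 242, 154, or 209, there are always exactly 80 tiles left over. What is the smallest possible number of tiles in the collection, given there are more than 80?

32266

N − 80 must be a common multiple of 242, 154, and 209.
242 = 2 × 11^2
154 = 2 × 7 × 11
209 = 11 × 19
LCM(242, 154, 209) = 2 × 7 × 11^2 × 19 = 32186.
Smallest N > 80 is LCM + 80 = 32186 + 80 = 32266.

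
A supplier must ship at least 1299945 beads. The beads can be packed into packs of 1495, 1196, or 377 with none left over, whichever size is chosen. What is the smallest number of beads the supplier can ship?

1387360

The number of beads must be a common multiple of 1495, 1196, and 377, so a multiple of their LCM.
1495 = 5 × 13 × 23
1196 = 2^2 × 13 × 23
377 = 13 × 29
LCM(1495, 1196, 377) = 2^2 × 5 × 13 × 23 × 29 = 173420.
Smallest multiple of 173420 that is ≥ 1299945: ⌈1299945/173420⌉ × 173420 = 8 × 173420 = 1387360.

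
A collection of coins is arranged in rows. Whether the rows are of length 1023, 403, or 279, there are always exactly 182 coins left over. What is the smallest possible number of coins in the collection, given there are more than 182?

40079

N − 182 must be a common multiple of 1023, 403, and 279.
1023 = 3 × 11 × 31
403 = 13 × 31
279 = 3^2 × 31
LCM(1023, 403, 279) = 3^2 × 11 × 13 × 31 = 39897.
Smallest N > 182 is LCM + 182 = 39897 + 182 = 40079.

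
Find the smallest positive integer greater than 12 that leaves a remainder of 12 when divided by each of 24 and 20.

132

N − 12 must be a common multiple of 24 and 20.
24 = 2^3 × 3
20 = 2^2 × 5
LCM(24, 20) = 2^3 × 3 × 5 = 120.
Smallest N > 12 is LCM + 12 = 120 + 12 = 132.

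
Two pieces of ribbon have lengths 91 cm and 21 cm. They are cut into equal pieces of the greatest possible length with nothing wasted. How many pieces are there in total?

Piece length = gcd(91, 21).
91 = 7 × 13
21 = 3 × 7
gcd(91, 21) = 7.
Total pieces = 91/7 + 21/7 = 13 + 3 = 16.

16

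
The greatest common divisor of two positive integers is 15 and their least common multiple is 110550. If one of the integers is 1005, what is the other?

1650

For two integers, gcd × lcm = product, so the other is (15 × 110550) / 1005 = 1658250 / 1005 = 1650.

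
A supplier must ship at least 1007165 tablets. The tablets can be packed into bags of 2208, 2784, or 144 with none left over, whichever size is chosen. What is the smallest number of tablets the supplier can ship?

The number of tablets must be a common multiple of 2208, 2784, and 144, so a multiple of their LCM.
2208 = 2^5 × 3 × 23
2784 = 2^5 × 3 × 29
144 = 2^4 × 3^2
LCM(2208, 2784, 144) = 2^5 × 3^2 × 23 × 29 = 192096.
Smallest multiple of 192096 that is ≥ 1007165: ⌈1007165/192096⌉ × 192096 = 6 × 192096 = 1152576.

1152576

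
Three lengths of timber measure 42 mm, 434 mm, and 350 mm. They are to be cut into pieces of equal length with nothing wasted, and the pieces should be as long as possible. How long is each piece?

14 mm

Each piece length must divide every original length, so the longest possible is gcd(42, 434, 350).
42 = 2 × 3 × 7
434 = 2 × 7 × 31
350 = 2 × 5^2 × 7
gcd(42, 434, 350) = 2 × 7 = 14.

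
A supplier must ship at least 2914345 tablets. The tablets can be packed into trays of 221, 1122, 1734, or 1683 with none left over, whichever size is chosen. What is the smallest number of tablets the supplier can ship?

2975544

The number of tablets must be a common multiple of 221, 1122, 1734, and 1683, so a multiple of their LCM.
221 = 13 × 17
1122 = 2 × 3 × 11 × 17
1734 = 2 × 3 × 17^2
1683 = 3^2 × 11 × 17
LCM(221, 1122, 1734, 1683) = 2 × 3^2 × 11 × 13 × 17^2 = 743886.
Smallest multiple of 743886 that is ≥ 2914345: ⌈2914345/743886⌉ × 743886 = 4 × 743886 = 2975544.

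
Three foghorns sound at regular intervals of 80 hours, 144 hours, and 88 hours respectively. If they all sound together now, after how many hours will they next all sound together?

They coincide at every common multiple of the periods; the first is the LCM.
80 = 2^4 × 5
144 = 2^4 × 3^2
88 = 2^3 × 11
LCM(80, 144, 88) = 2^4 × 3^2 × 5 × 11 = 7920.

7920 hours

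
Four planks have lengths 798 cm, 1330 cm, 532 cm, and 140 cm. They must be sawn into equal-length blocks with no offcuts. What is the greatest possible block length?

The block length must divide every plank, so the greatest is gcd(798, 1330, 532, 140).
798 = 2 × 3 × 7 × 19
1330 = 2 × 5 × 7 × 19
532 = 2^2 × 7 × 19
140 = 2^2 × 5 × 7
gcd(798, 1330, 532, 140) = 2 × 7 = 14.

14 cm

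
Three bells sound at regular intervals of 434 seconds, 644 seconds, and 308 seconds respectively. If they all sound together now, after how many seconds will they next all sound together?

We need the least common multiple of the intervals.
434 = 2 × 7 × 31
644 = 2^2 × 7 × 23
308 = 2^2 × 7 × 11
LCM(434, 644, 308) = 2^2 × 7 × 11 × 23 × 31 = 219604.

219604 seconds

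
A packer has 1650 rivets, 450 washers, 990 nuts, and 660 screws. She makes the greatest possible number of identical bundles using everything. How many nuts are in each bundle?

Number of bundles = gcd(1650, 450, 990, 660).
1650 = 2 × 3 × 5^2 × 11
450 = 2 × 3^2 × 5^2
990 = 2 × 3^2 × 5 × 11
660 = 2^2 × 3 × 5 × 11
gcd(1650, 450, 990, 660) = 2 × 3 × 5 = 30.
nuts per bundle = 990 / 30 = 33.

33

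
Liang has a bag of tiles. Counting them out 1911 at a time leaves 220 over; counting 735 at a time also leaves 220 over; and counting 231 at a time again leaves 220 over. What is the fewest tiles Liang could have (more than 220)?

N − 220 must be a common multiple of 1911, 735, and 231.
1911 = 3 × 7^2 × 13
735 = 3 × 5 × 7^2
231 = 3 × 7 × 11
LCM(1911, 735, 231) = 3 × 5 × 7^2 × 11 × 13 = 105105.
Smallest N > 220 is LCM + 220 = 105105 + 220 = 105325.

105325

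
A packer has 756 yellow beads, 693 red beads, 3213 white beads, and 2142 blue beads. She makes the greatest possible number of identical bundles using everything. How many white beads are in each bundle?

Number of bundles = gcd(756, 693, 3213, 2142).
756 = 2^2 × 3^3 × 7
693 = 3^2 × 7 × 11
3213 = 3^3 × 7 × 17
2142 = 2 × 3^2 × 7 × 17
gcd(756, 693, 3213, 2142) = 3^2 × 7 = 63.
white beads per bundle = 3213 / 63 = 51.

51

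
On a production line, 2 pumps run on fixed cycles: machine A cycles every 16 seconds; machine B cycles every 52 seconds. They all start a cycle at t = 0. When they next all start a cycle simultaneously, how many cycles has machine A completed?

The first common completion time is the LCM of the periods.
16 = 2^4
52 = 2^2 × 13
LCM(16, 52) = 2^4 × 13 = 208.
Cycles for period 16: 208 / 16 = 13.

13 cycles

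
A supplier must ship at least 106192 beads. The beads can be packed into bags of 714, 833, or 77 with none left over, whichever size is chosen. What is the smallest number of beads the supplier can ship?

109956

The number of beads must be a common multiple of 714, 833, and 77, so a multiple of their LCM.
714 = 2 × 3 × 7 × 17
833 = 7^2 × 17
77 = 7 × 11
LCM(714, 833, 77) = 2 × 3 × 7^2 × 11 × 17 = 54978.
Smallest multiple of 54978 that is ≥ 106192: ⌈106192/54978⌉ × 54978 = 2 × 54978 = 109956.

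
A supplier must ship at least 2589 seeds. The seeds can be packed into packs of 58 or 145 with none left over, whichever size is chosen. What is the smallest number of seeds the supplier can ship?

The number of seeds must be a common multiple of 58 and 145, so a multiple of their LCM.
58 = 2 × 29
145 = 5 × 29
LCM(58, 145) = 2 × 5 × 29 = 290.
Smallest multiple of 290 that is ≥ 2589: ⌈2589/290⌉ × 290 = 9 × 290 = 2610.

2610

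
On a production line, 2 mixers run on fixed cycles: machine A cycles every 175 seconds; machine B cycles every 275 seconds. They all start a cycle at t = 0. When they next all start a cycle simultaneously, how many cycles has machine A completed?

11 cycles

All finish a whole number of cycles simultaneously at t = LCM of the periods.
175 = 5^2 × 7
275 = 5^2 × 11
LCM(175, 275) = 5^2 × 7 × 11 = 1925.
Cycles for period 175: 1925 / 175 = 11.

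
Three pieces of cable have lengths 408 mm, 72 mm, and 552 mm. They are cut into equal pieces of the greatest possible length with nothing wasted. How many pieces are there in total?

43

Piece length = gcd(408, 72, 552).
408 = 2^3 × 3 × 17
72 = 2^3 × 3^2
552 = 2^3 × 3 × 23
gcd(408, 72, 552) = 2^3 × 3 = 24.
Total pieces = 408/24 + 72/24 + 552/24 = 17 + 3 + 23 = 43.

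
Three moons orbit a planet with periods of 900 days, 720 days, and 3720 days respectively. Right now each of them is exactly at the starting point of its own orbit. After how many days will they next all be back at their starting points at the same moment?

The first simultaneous occurrence is after LCM of the individual periods.
900 = 2^2 × 3^2 × 5^2
720 = 2^4 × 3^2 × 5
3720 = 2^3 × 3 × 5 × 31
LCM(900, 720, 3720) = 2^4 × 3^2 × 5^2 × 31 = 111600.

111600 days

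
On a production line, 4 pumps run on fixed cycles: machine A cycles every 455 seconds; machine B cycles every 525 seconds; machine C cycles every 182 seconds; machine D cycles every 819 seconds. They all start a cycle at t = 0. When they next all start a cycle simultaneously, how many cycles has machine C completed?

225 cycles

The first common completion time is the LCM of the periods.
455 = 5 × 7 × 13
525 = 3 × 5^2 × 7
182 = 2 × 7 × 13
819 = 3^2 × 7 × 13
LCM(455, 525, 182, 819) = 2 × 3^2 × 5^2 × 7 × 13 = 40950.
Cycles for period 182: 40950 / 182 = 225.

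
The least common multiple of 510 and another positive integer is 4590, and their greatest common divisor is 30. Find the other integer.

270

gcd × lcm = product of the two integers, so the other integer is (30 × 4590) / 510 = 270.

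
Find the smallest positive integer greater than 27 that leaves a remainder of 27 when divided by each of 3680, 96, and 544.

187707

N − 27 must be a common multiple of 3680, 96, and 544.
3680 = 2^5 × 5 × 23
96 = 2^5 × 3
544 = 2^5 × 17
LCM(3680, 96, 544) = 2^5 × 3 × 5 × 17 × 23 = 187680.
Smallest N > 27 is LCM + 27 = 187680 + 27 = 187707.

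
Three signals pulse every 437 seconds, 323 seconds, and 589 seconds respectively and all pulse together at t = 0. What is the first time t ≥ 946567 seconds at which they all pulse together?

Joint pulses occur at multiples of LCM(437, 323, 589).
437 = 19 × 23
323 = 17 × 19
589 = 19 × 31
LCM(437, 323, 589) = 17 × 19 × 23 × 31 = 230299.
Smallest multiple of 230299 that is ≥ 946567: ⌈946567/230299⌉ × 230299 = 5 × 230299 = 1151495.

1151495 seconds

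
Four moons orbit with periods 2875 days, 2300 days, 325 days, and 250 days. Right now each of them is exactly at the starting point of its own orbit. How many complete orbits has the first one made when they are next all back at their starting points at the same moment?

The first common completion time is the LCM of the periods.
2875 = 5^3 × 23
2300 = 2^2 × 5^2 × 23
325 = 5^2 × 13
250 = 2 × 5^3
LCM(2875, 2300, 325, 250) = 2^2 × 5^3 × 13 × 23 = 149500.
Orbits for period 2875: 149500 / 2875 = 52.

52 orbits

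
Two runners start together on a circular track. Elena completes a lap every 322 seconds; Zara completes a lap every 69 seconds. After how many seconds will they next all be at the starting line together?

They coincide at every common multiple of the periods; the first is the LCM.
322 = 2 × 7 × 23
69 = 3 × 23
LCM(322, 69) = 2 × 3 × 7 × 23 = 966.

966 seconds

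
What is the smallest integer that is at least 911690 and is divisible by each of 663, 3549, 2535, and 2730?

1206660

The integer must be a common multiple of 663, 3549, 2535, and 2730, so a multiple of their LCM.
663 = 3 × 13 × 17
3549 = 3 × 7 × 13^2
2535 = 3 × 5 × 13^2
2730 = 2 × 3 × 5 × 7 × 13
LCM(663, 3549, 2535, 2730) = 2 × 3 × 5 × 7 × 13^2 × 17 = 603330.
Smallest multiple of 603330 that is ≥ 911690: ⌈911690/603330⌉ × 603330 = 2 × 603330 = 1206660.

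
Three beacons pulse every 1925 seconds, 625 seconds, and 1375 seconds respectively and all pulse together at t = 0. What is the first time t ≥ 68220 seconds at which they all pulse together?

96250 seconds

Joint pulses occur at multiples of LCM(1925, 625, 1375).
1925 = 5^2 × 7 × 11
625 = 5^4
1375 = 5^3 × 11
LCM(1925, 625, 1375) = 5^4 × 7 × 11 = 48125.
Smallest multiple of 48125 that is ≥ 68220: ⌈68220/48125⌉ × 48125 = 2 × 48125 = 96250.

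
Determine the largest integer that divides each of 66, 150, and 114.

6

66 = 2 × 3 × 11
150 = 2 × 3 × 5^2
114 = 2 × 3 × 19
gcd(66, 150, 114) = 2 × 3 = 6.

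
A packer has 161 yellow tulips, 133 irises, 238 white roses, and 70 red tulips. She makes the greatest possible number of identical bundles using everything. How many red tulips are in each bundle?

Number of bundles = gcd(161, 133, 238, 70).
161 = 7 × 23
133 = 7 × 19
238 = 2 × 7 × 17
70 = 2 × 5 × 7
gcd(161, 133, 238, 70) = 7.
red tulips per bundle = 70 / 7 = 10.

10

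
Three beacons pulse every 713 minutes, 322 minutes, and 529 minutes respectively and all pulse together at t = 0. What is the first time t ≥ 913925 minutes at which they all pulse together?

Joint pulses occur at multiples of LCM(713, 322, 529).
713 = 23 × 31
322 = 2 × 7 × 23
529 = 23^2
LCM(713, 322, 529) = 2 × 7 × 23^2 × 31 = 229586.
Smallest multiple of 229586 that is ≥ 913925: ⌈913925/229586⌉ × 229586 = 4 × 229586 = 918344.

918344 minutes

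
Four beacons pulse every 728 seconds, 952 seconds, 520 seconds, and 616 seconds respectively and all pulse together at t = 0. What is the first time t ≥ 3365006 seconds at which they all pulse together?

3403400 seconds

Joint pulses occur at multiples of LCM(728, 952, 520, 616).
728 = 2^3 × 7 × 13
952 = 2^3 × 7 × 17
520 = 2^3 × 5 × 13
616 = 2^3 × 7 × 11
LCM(728, 952, 520, 616) = 2^3 × 5 × 7 × 11 × 13 × 17 = 680680.
Smallest multiple of 680680 that is ≥ 3365006: ⌈3365006/680680⌉ × 680680 = 5 × 680680 = 3403400.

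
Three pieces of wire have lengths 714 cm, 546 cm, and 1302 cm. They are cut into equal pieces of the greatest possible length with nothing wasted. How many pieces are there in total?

Piece length = gcd(714, 546, 1302).
714 = 2 × 3 × 7 × 17
546 = 2 × 3 × 7 × 13
1302 = 2 × 3 × 7 × 31
gcd(714, 546, 1302) = 2 × 3 × 7 = 42.
Total pieces = 714/42 + 546/42 + 1302/42 = 17 + 13 + 31 = 61.

61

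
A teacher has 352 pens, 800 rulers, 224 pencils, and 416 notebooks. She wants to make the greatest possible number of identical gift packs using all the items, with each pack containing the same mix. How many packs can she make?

32 packs

The pack count must divide each quantity, so the greatest is gcd(352, 800, 224, 416).
352 = 2^5 × 11
800 = 2^5 × 5^2
224 = 2^5 × 7
416 = 2^5 × 13
gcd(352, 800, 224, 416) = 2^5 = 32.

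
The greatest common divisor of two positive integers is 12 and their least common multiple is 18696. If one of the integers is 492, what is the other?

For two integers, gcd × lcm = product, so the other is (12 × 18696) / 492 = 224352 / 492 = 456.

456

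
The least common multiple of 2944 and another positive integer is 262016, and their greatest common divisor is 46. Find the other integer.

4094

gcd × lcm = product of the two integers, so the other integer is (46 × 262016) / 2944 = 4094.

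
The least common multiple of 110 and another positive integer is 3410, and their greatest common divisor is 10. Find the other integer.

310

gcd × lcm = product of the two integers, so the other integer is (10 × 3410) / 110 = 310.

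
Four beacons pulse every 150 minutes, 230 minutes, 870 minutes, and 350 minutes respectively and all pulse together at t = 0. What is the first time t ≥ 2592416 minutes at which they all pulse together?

2801400 minutes

Joint pulses occur at multiples of LCM(150, 230, 870, 350).
150 = 2 × 3 × 5^2
230 = 2 × 5 × 23
870 = 2 × 3 × 5 × 29
350 = 2 × 5^2 × 7
LCM(150, 230, 870, 350) = 2 × 3 × 5^2 × 7 × 23 × 29 = 700350.
Smallest multiple of 700350 that is ≥ 2592416: ⌈2592416/700350⌉ × 700350 = 4 × 700350 = 2801400.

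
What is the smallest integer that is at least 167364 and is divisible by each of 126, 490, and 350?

176400

The integer must be a common multiple of 126, 490, and 350, so a multiple of their LCM.
126 = 2 × 3^2 × 7
490 = 2 × 5 × 7^2
350 = 2 × 5^2 × 7
LCM(126, 490, 350) = 2 × 3^2 × 5^2 × 7^2 = 22050.
Smallest multiple of 22050 that is ≥ 167364: ⌈167364/22050⌉ × 22050 = 8 × 22050 = 176400.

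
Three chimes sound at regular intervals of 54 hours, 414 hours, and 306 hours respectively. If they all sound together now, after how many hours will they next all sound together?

They coincide at every common multiple of the periods; the first is the LCM.
54 = 2 × 3^3
414 = 2 × 3^2 × 23
306 = 2 × 3^2 × 17
LCM(54, 414, 306) = 2 × 3^3 × 17 × 23 = 21114.

21114 hours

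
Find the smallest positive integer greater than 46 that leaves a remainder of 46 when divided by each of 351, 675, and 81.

26371

N − 46 must be a common multiple of 351, 675, and 81.
351 = 3^3 × 13
675 = 3^3 × 5^2
81 = 3^4
LCM(351, 675, 81) = 3^4 × 5^2 × 13 = 26325.
Smallest N > 46 is LCM + 46 = 26325 + 46 = 26371.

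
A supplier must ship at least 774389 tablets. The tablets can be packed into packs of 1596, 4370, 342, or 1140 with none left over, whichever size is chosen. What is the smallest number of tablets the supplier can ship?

1101240

The number of tablets must be a common multiple of 1596, 4370, 342, and 1140, so a multiple of their LCM.
1596 = 2^2 × 3 × 7 × 19
4370 = 2 × 5 × 19 × 23
342 = 2 × 3^2 × 19
1140 = 2^2 × 3 × 5 × 19
LCM(1596, 4370, 342, 1140) = 2^2 × 3^2 × 5 × 7 × 19 × 23 = 550620.
Smallest multiple of 550620 that is ≥ 774389: ⌈774389/550620⌉ × 550620 = 2 × 550620 = 1101240.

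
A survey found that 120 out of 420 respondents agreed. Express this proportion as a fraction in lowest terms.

2/7

120 = 2^3 × 3 × 5
420 = 2^2 × 3 × 5 × 7
gcd(120, 420) = 2^2 × 3 × 5 = 60.
Divide numerator and denominator by 60: 120/420 = 2/7.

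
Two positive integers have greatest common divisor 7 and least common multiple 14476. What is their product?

For any two positive integers, gcd × lcm = product = 7 × 14476 = 101332.

101332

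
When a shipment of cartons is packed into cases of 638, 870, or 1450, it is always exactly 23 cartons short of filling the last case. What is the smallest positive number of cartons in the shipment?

Being 23 short of a full case of size k means N ≡ −23 (mod k), i.e. N + 23 is a multiple of each size.
638 = 2 × 11 × 29
870 = 2 × 3 × 5 × 29
1450 = 2 × 5^2 × 29
LCM(638, 870, 1450) = 2 × 3 × 5^2 × 11 × 29 = 47850.
Smallest positive N is 47850 − 23 = 47827.

47827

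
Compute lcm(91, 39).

91 = 7 × 13
39 = 3 × 13
LCM(91, 39) = 3 × 7 × 13 = 273.

273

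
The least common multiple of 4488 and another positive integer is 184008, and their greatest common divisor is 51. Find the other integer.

gcd × lcm = product of the two integers, so the other integer is (51 × 184008) / 4488 = 2091.

2091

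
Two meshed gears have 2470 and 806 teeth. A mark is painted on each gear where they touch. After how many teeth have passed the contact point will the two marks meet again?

The first simultaneous occurrence is after LCM of the individual periods.
2470 = 2 × 5 × 13 × 19
806 = 2 × 13 × 31
LCM(2470, 806) = 2 × 5 × 13 × 19 × 31 = 76570.

76570 teeth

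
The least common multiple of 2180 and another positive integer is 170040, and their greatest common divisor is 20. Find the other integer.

gcd × lcm = product of the two integers, so the other integer is (20 × 170040) / 2180 = 1560.

1560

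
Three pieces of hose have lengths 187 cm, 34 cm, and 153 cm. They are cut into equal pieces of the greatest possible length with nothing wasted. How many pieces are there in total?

Piece length = gcd(187, 34, 153).
187 = 11 × 17
34 = 2 × 17
153 = 3^2 × 17
gcd(187, 34, 153) = 17.
Total pieces = 187/17 + 34/17 + 153/17 = 11 + 2 + 9 = 22.

22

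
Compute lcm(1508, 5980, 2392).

346840

1508 = 2^2 × 13 × 29
5980 = 2^2 × 5 × 13 × 23
2392 = 2^3 × 13 × 23
LCM(1508, 5980, 2392) = 2^3 × 5 × 13 × 23 × 29 = 346840.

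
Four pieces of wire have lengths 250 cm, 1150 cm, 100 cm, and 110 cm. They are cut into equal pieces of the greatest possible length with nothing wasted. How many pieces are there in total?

Piece length = gcd(250, 1150, 100, 110).
250 = 2 × 5^3
1150 = 2 × 5^2 × 23
100 = 2^2 × 5^2
110 = 2 × 5 × 11
gcd(250, 1150, 100, 110) = 2 × 5 = 10.
Total pieces = 250/10 + 1150/10 + 100/10 + 110/10 = 25 + 115 + 10 + 11 = 161.

161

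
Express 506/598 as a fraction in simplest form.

506 = 2 × 11 × 23
598 = 2 × 13 × 23
gcd(506, 598) = 2 × 23 = 46.
Divide numerator and denominator by 46: 506/598 = 11/13.

11/13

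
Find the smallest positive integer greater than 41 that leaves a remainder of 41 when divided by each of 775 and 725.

22516

N − 41 must be a common multiple of 775 and 725.
775 = 5^2 × 31
725 = 5^2 × 29
LCM(775, 725) = 5^2 × 29 × 31 = 22475.
Smallest N > 41 is LCM + 41 = 22475 + 41 = 22516.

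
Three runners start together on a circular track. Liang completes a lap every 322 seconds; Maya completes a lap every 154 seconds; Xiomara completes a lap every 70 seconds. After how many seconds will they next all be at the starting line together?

17710 seconds

They coincide at every common multiple of the periods; the first is the LCM.
322 = 2 × 7 × 23
154 = 2 × 7 × 11
70 = 2 × 5 × 7
LCM(322, 154, 70) = 2 × 5 × 7 × 11 × 23 = 17710.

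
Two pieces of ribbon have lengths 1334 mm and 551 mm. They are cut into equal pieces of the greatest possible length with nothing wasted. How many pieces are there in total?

65

Piece length = gcd(1334, 551).
1334 = 2 × 23 × 29
551 = 19 × 29
gcd(1334, 551) = 29.
Total pieces = 1334/29 + 551/29 = 46 + 19 = 65.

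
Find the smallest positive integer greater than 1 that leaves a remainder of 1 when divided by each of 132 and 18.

N − 1 must be a common multiple of 132 and 18.
132 = 2^2 × 3 × 11
18 = 2 × 3^2
LCM(132, 18) = 2^2 × 3^2 × 11 = 396.
Smallest N > 1 is LCM + 1 = 396 + 1 = 397.

397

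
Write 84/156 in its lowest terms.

84 = 2^2 × 3 × 7
156 = 2^2 × 3 × 13
gcd(84, 156) = 2^2 × 3 = 12.
Divide numerator and denominator by 12: 84/156 = 7/13.

7/13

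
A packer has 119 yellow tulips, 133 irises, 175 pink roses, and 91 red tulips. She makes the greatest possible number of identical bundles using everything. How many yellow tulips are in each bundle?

17

Number of bundles = gcd(119, 133, 175, 91).
119 = 7 × 17
133 = 7 × 19
175 = 5^2 × 7
91 = 7 × 13
gcd(119, 133, 175, 91) = 7.
yellow tulips per bundle = 119 / 7 = 17.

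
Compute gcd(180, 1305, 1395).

45

180 = 2^2 × 3^2 × 5
1305 = 3^2 × 5 × 29
1395 = 3^2 × 5 × 31
gcd(180, 1305, 1395) = 3^2 × 5 = 45.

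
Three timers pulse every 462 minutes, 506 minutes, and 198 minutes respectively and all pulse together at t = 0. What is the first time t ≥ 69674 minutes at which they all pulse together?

95634 minutes

Joint pulses occur at multiples of LCM(462, 506, 198).
462 = 2 × 3 × 7 × 11
506 = 2 × 11 × 23
198 = 2 × 3^2 × 11
LCM(462, 506, 198) = 2 × 3^2 × 7 × 11 × 23 = 31878.
Smallest multiple of 31878 that is ≥ 69674: ⌈69674/31878⌉ × 31878 = 3 × 31878 = 95634.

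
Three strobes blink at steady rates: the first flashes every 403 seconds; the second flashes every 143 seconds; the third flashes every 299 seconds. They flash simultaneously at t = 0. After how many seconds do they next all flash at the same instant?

We need the least common multiple of the intervals.
403 = 13 × 31
143 = 11 × 13
299 = 13 × 23
LCM(403, 143, 299) = 11 × 13 × 23 × 31 = 101959.

101959 seconds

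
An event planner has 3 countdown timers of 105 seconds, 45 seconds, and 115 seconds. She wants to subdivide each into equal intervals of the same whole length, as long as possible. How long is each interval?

5 seconds

The interval must divide each timer length; the longest such is the gcd.
105 = 3 × 5 × 7
45 = 3^2 × 5
115 = 5 × 23
gcd(105, 45, 115) = 5.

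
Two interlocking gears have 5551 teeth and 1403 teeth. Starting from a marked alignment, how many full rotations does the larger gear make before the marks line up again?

23 rotations

All finish a whole number of cycles simultaneously at t = LCM of the periods.
5551 = 7 × 13 × 61
1403 = 23 × 61
LCM(5551, 1403) = 7 × 13 × 23 × 61 = 127673.
Rotations for period 5551: 127673 / 5551 = 23.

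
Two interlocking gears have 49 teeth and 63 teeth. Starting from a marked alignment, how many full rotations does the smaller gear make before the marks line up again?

9 rotations

They are all back at their starting positions together after one LCM of the periods.
49 = 7^2
63 = 3^2 × 7
LCM(49, 63) = 3^2 × 7^2 = 441.
Rotations for period 49: 441 / 49 = 9.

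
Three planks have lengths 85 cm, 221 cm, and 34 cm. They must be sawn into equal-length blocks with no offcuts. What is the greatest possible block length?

The block length must divide every plank, so the greatest is gcd(85, 221, 34).
85 = 5 × 17
221 = 13 × 17
34 = 2 × 17
gcd(85, 221, 34) = 17.

17 cm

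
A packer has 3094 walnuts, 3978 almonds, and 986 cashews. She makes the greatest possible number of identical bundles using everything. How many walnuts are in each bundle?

91

Number of bundles = gcd(3094, 3978, 986).
3094 = 2 × 7 × 13 × 17
3978 = 2 × 3^2 × 13 × 17
986 = 2 × 17 × 29
gcd(3094, 3978, 986) = 2 × 17 = 34.
walnuts per bundle = 3094 / 34 = 91.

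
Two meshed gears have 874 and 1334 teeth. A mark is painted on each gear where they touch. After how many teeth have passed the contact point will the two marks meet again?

25346 teeth

They coincide at every common multiple of the periods; the first is the LCM.
874 = 2 × 19 × 23
1334 = 2 × 23 × 29
LCM(874, 1334) = 2 × 19 × 23 × 29 = 25346.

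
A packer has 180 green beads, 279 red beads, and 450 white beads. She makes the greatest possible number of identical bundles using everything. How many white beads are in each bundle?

50

Number of bundles = gcd(180, 279, 450).
180 = 2^2 × 3^2 × 5
279 = 3^2 × 31
450 = 2 × 3^2 × 5^2
gcd(180, 279, 450) = 3^2 = 9.
white beads per bundle = 450 / 9 = 50.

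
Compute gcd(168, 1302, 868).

168 = 2^3 × 3 × 7
1302 = 2 × 3 × 7 × 31
868 = 2^2 × 7 × 31
gcd(168, 1302, 868) = 2 × 7 = 14.

14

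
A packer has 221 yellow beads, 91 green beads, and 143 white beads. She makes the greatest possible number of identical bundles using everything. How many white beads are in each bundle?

11

Number of bundles = gcd(221, 91, 143).
221 = 13 × 17
91 = 7 × 13
143 = 11 × 13
gcd(221, 91, 143) = 13.
white beads per bundle = 143 / 13 = 11.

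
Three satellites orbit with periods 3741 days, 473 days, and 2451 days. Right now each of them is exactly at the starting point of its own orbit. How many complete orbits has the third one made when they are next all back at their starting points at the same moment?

319 orbits

They are all back at their starting positions together after one LCM of the periods.
3741 = 3 × 29 × 43
473 = 11 × 43
2451 = 3 × 19 × 43
LCM(3741, 473, 2451) = 3 × 11 × 19 × 29 × 43 = 781869.
Orbits for period 2451: 781869 / 2451 = 319.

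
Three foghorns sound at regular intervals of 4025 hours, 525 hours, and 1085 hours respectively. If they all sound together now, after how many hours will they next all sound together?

They coincide at every common multiple of the periods; the first is the LCM.
4025 = 5^2 × 7 × 23
525 = 3 × 5^2 × 7
1085 = 5 × 7 × 31
LCM(4025, 525, 1085) = 3 × 5^2 × 7 × 23 × 31 = 374325.

374325 hours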